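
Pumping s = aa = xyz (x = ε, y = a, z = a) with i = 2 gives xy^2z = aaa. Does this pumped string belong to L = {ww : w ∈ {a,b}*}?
No

xy²z = ε · aa · a = aaa.
aaa has odd length 3, so it cannot be written as ww and is not in L.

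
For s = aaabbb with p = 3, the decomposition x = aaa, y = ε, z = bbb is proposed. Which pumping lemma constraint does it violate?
Violated: |y| > 0

The decomposition x = aaa, y = ε, z = bbb for s = aaabbb with p = 3
violates the constraint: |y| > 0

|y| = 0, but the pumping lemma requires |y| > 0 (y must be non-empty).

Pumping lemma constraints:
1. xyz = s (decomposition is valid)
2. |xy| ≤ p
3. |y| > 0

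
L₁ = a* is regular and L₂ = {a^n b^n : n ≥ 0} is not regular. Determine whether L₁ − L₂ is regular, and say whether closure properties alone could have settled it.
Yes — L₁ − L₂ is regular.

The only string of a* that lies in {a^n b^n} is ε, so L₁ − L₂ = a* − {ε} = a⁺ = aa*, which is regular.

Note that the bare facts "L₁ regular, L₂ non-regular" do not settle the question by themselves: the closure of regular languages under ∪, ∩, complement and difference applies only when BOTH operands are regular. With a non-regular operand the result can come out regular or non-regular depending on the specific languages, so one has to work out L₁ − L₂ for this particular pair, as above.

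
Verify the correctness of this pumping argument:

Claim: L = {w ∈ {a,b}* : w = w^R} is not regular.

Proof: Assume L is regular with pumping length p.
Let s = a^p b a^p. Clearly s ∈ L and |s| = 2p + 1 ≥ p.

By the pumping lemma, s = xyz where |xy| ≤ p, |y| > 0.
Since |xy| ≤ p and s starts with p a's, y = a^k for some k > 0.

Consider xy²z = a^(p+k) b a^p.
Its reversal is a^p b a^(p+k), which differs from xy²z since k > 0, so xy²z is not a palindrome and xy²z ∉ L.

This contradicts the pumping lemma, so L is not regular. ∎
The proof is correct.

This proof is valid because:
1. s = a^p b a^p is in L and is chosen in terms of p, so |s| ≥ p holds for every p
2. The decomposition analysis is correct: |xy| ≤ p forces y to lie inside the leading a's
3. The contradiction is valid: a^(p+k) b a^p has more a's before the b than after it, so it is not a palindrome
4. The conclusion follows logically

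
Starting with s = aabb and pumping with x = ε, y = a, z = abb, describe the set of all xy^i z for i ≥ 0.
{xy^i z : i ≥ 0} = {a^(i+1) b^2 : i ≥ 0} = {abb, aabb, aaabb, ...}

With x = ε, y = a, z = abb: Starting with aabb and pumping the first 'a' (z = abb keeps the second 'a'), we get strings with i+1 a's followed by 2 b's for i = 0, 1, 2, ...; note bb is not produced because z always contributes one a.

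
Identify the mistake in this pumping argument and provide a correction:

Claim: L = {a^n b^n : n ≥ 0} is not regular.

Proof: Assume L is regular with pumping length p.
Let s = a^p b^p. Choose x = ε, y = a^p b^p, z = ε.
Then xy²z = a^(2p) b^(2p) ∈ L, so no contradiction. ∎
Error: The decomposition violates |xy| ≤ p. With y = a^p b^p, |xy| = |y| = 2p > p. (The proof also miscomputes xy²z, which would be a^p b^p a^p b^p rather than a^(2p) b^(2p), and it wrongly treats one harmless decomposition as settling the matter — the prover does not get to choose the decomposition.)

Correction: The pumping lemma requires |xy| ≤ p, and the argument must handle every decomposition satisfying |xy| ≤ p, |y| ≥ 1. Since s starts with p a's, any such y consists only of a's, say y = a^k with k ≥ 1. Then xy²z = a^(p+k) b^p has unequal numbers of a's and b's, so xy²z ∉ L — the required contradiction.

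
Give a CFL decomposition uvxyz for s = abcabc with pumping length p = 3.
u='ab', v='c', x='a', y='b', z='c'

For s = abcabc with pumping length p = 3:

One valid decomposition:
- u = 'ab'
- v = 'c'
- x = 'a'
- y = 'b'
- z = 'c'

Verification:
- uvxyz = 'ab' + 'c' + 'a' + 'b' + 'c' = abcabc ✓
- |vxy| = |'cab'| = 3 ≤ 3 ✓
- |vy| = |'cb'| = 2 > 0 ✓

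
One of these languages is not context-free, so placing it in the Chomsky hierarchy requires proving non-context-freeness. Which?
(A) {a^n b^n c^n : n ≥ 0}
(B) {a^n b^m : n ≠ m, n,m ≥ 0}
(A) {a^n b^n c^n : n ≥ 0}

(A) {a^n b^n c^n : n ≥ 0} requires the CFL pumping lemma.

- {a^n b^m : n ≠ m, n,m ≥ 0} is context-free (but not regular)
  • Can be shown non-regular with the regular pumping lemma
  • After pumping a's, we can make n = m

- {a^n b^n c^n : n ≥ 0} is NOT context-free
  • Requires the CFL pumping lemma to prove
  • Cannot maintain three equal counts simultaneously

The CFL pumping lemma is "stronger" in that it can prove non-membership
in the larger class of context-free languages.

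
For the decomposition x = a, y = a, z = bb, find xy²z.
aaabb

Given x = 'a', y = 'a', z = 'bb' and i = 2:

xy^2z = x + y·y·...·y (2 times) + z
       = 'a' + 'a'^2 + 'bb'
       = 'a' + 'aa' + 'bb'
       = 'aaabb'

The pumped string is 'aaabb' with length 5.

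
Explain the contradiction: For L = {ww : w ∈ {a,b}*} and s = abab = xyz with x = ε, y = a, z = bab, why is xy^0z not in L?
xy⁰z = bab ∉ L

Pumping with i = 0 replaces y = a by y⁰ = ε:
- Original: s = xyz = abab; abab splits into halves ab · ab, which are equal, so it is in L (w = ab)
- Pumped: xy⁰z = ε · ε · bab = bab
- bab has odd length 3, so it cannot be written as ww and is not in L

The pumping lemma would require xy⁰z ∈ L, so this decomposition yields a contradiction.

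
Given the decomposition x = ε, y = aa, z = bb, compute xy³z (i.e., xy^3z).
aaaaaabb

Given x = '', y = 'aa', z = 'bb' and i = 3:

xy^3z = x + y·y·...·y (3 times) + z
       = '' + 'aa'^3 + 'bb'
       = '' + 'aaaaaa' + 'bb'
       = 'aaaaaabb'

The pumped string is 'aaaaaabb' with length 8.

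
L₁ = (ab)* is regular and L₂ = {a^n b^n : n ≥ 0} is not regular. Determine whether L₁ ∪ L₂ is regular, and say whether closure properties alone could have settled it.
No — L₁ ∪ L₂ is not regular.

Let U = (ab)* ∪ {a^n b^n}. If U were regular, then U ∩ aa*bb* would be regular (closure under intersection with a regular language). But (ab)* ∩ aa*bb* = {ab} and {a^n b^n} ∩ aa*bb* = {a^n b^n : n ≥ 1}, so U ∩ aa*bb* = {a^n b^n : n ≥ 1}, which is not regular. Hence U is not regular.

Note that the bare facts "L₁ regular, L₂ non-regular" do not settle the question by themselves: the closure of regular languages under ∪, ∩, complement and difference applies only when BOTH operands are regular. With a non-regular operand the result can come out regular or non-regular depending on the specific languages, so one has to work out L₁ ∪ L₂ for this particular pair, as above.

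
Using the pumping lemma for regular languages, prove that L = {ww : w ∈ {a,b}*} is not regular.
Assume for contradiction that L is regular, and let p ≥ 1 be the pumping length given by the pumping lemma.
Choose s = a^p b a^p b. Then s ∈ L (take w = a^p b) and |s| = 2p + 2 ≥ p.
By the pumping lemma, s = xyz for some x, y, z with |xy| ≤ p, |y| ≥ 1, and xy^i z ∈ L for every i ≥ 0.
Since |xy| ≤ p and the first p symbols of s are all a's, y = a^k for some k with 1 ≤ k ≤ p.

Take i = 2: t = xy²z = a^(p + k) b a^p b.
Suppose t = uu for some string u. The string t contains exactly two b's and ends in b, so u contains exactly one b and ends in b; hence u = a^j b for some j, and uu = a^j b a^j b. Comparing with t = a^(p + k) b a^p b forces j = p + k (first block) and j = p (second block), which is impossible since k ≥ 1. So t ∉ L.

This contradicts the pumping lemma, which requires xy^i z ∈ L for all i ≥ 0.
Hence L = {ww : w ∈ {a,b}*} is not regular. ∎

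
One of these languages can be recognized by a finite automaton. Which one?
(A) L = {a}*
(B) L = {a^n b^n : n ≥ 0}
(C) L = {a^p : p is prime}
(A) {a}*

(A) L = {a}* is regular.

This can be recognized by a finite automaton (DFA/NFA).
Regular expressions like {a}* define regular languages.

The other choices are not regular:
- {a^p : p is prime}: After pumping, the length becomes composite
- {a^n b^n : n ≥ 0}: After pumping, the number of a's and b's become unequal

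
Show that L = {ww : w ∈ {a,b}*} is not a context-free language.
Assume for contradiction that L is context-free, and let p ≥ 1 be the pumping length given by the pumping lemma for CFLs.
Choose s = a^p b^p a^p b^p. Then s ∈ L (take w = a^p b^p) and |s| = 4p ≥ p.
By the CFL pumping lemma, s = uvxyz for some u, v, x, y, z with |vxy| ≤ p, |vy| ≥ 1, and uv^i xy^i z ∈ L for every i ≥ 0.

Write s as four blocks A₁ B₁ A₂ B₂ with A₁ = A₂ = a^p and B₁ = B₂ = b^p. Since |vxy| ≤ p, the window vxy lies inside at most two adjacent blocks. Take i = 0 and let t = uxz, so |t| = 4p − |vy| with 1 ≤ |vy| ≤ p. If |t| is odd, t ∉ L immediately, so assume |vy| is even (hence |vy| ≥ 2) and |t|/2 = 2p − |vy|/2, which satisfies p ≤ |t|/2 ≤ 2p − 1.

Case 1 (vxy inside A₁B₁): t = a^(p−j) b^(p−l) a^p b^p with j + l = |vy|. The second half of t has length < 2p, so it is a suffix of the trailing a^p b^p and ends in b; the first half is a^(p−j) b^(p−l) a^((j+l)/2), which ends in a because (j+l)/2 ≥ 1. The halves differ, so t ∉ L.

Case 2 (vxy inside B₁A₂, straddling the middle): t = a^p b^(p−j) a^(p−l) b^p with j + l = |vy|. If t = ww, then w is a prefix of t of length ≥ p, so w begins with a^p; and w is a suffix of t of length ≥ p, so w ends with b^p. That forces |w| ≥ 2p, contradicting |w| = |t|/2 ≤ 2p − 1. So t ∉ L.

Case 3 (vxy inside A₂B₂): t = a^p b^p a^(p−j) b^(p−l) with j + l = |vy|. The first half of t is a prefix of a^p b^p, so it begins with a; the second half is b^((j+l)/2) a^(p−j) b^(p−l), which begins with b. The halves differ, so t ∉ L.

In every case uv⁰xy⁰z = uxz ∉ L.

This contradicts the CFL pumping lemma, which requires uv^i xy^i z ∈ L for all i ≥ 0.
Hence L = {ww : w ∈ {a,b}*} is not context-free. ∎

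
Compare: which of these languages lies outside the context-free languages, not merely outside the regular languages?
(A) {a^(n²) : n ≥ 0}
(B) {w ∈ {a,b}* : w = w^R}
(A) {a^(n²) : n ≥ 0}

(A) {a^(n²) : n ≥ 0} requires the CFL pumping lemma.

- {w ∈ {a,b}* : w = w^R} is context-free (but not regular)
  • Can be shown non-regular with the regular pumping lemma
  • After pumping, the string is no longer symmetric

- {a^(n²) : n ≥ 0} is NOT context-free
  • Requires the CFL pumping lemma to prove
  • Gaps between squares grow unboundedly

The CFL pumping lemma is "stronger" in that it can prove non-membership
in the larger class of context-free languages.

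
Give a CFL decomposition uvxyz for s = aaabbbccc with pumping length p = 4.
u='aa', v='a', x='bb', y='b', z='ccc'

For s = aaabbbccc with pumping length p = 4:

One valid decomposition:
- u = 'aa'
- v = 'a'
- x = 'bb'
- y = 'b'
- z = 'ccc'

Verification:
- uvxyz = 'aa' + 'a' + 'bb' + 'b' + 'ccc' = aaabbbccc ✓
- |vxy| = |'abbb'| = 4 ≤ 4 ✓
- |vy| = |'ab'| = 2 > 0 ✓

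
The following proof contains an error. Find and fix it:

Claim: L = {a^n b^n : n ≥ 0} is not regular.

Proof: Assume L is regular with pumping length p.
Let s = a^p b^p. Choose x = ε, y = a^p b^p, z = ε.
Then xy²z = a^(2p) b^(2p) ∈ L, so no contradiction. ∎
Error: The decomposition violates |xy| ≤ p. With y = a^p b^p, |xy| = |y| = 2p > p. (The proof also miscomputes xy²z, which would be a^p b^p a^p b^p rather than a^(2p) b^(2p), and it wrongly treats one harmless decomposition as settling the matter — the prover does not get to choose the decomposition.)

Correction: The pumping lemma requires |xy| ≤ p, and the argument must handle every decomposition satisfying |xy| ≤ p, |y| ≥ 1. Since s starts with p a's, any such y consists only of a's, say y = a^k with k ≥ 1. Then xy²z = a^(p+k) b^p has unequal numbers of a's and b's, so xy²z ∉ L — the required contradiction.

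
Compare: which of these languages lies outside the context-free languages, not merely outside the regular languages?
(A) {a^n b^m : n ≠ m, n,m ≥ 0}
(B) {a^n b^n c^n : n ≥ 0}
(B) {a^n b^n c^n : n ≥ 0}

(B) {a^n b^n c^n : n ≥ 0} requires the CFL pumping lemma.

- {a^n b^m : n ≠ m, n,m ≥ 0} is context-free (but not regular)
  • Can be shown non-regular with the regular pumping lemma
  • After pumping a's, we can make n = m

- {a^n b^n c^n : n ≥ 0} is NOT context-free
  • Requires the CFL pumping lemma to prove
  • Cannot maintain three equal counts simultaneously

The CFL pumping lemma is "stronger" in that it can prove non-membership
in the larger class of context-free languages.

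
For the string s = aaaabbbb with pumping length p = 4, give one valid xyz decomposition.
x = '', y = 'aa', z = 'aabbbb'

For s = aaaabbbb and p = 4, one valid decomposition is:
- x = '' (length 0)
- y = 'aa' (length 2)
- z = 'aabbbb' (length 6)

Verification:
- xyz = '' + 'aa' + 'aabbbb' = aaaabbbb ✓
- |xy| = 2 ≤ 4 ✓
- |y| = 2 > 0 ✓

All pumping lemma constraints are satisfied.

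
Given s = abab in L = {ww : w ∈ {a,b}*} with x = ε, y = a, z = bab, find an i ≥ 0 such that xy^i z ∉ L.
i = 0

xy⁰z = ε · ε · bab = bab; bab has odd length 3, so it cannot be written as ww and is not in L.
(Other choices also work, e.g. i = 2, 3; only i = 1 is guaranteed to stay in L since xy¹z = s.)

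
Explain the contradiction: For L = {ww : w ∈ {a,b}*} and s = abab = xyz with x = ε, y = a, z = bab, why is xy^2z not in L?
xy²z = aabab ∉ L

Pumping with i = 2 replaces y = a by y² = aa:
- Original: s = xyz = abab; abab splits into halves ab · ab, which are equal, so it is in L (w = ab)
- Pumped: xy²z = ε · aa · bab = aabab
- aabab has odd length 5, so it cannot be written as ww and is not in L

The pumping lemma would require xy²z ∈ L, so this decomposition yields a contradiction.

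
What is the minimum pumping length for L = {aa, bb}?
p = 3

For a finite language L, the pumping lemma holds vacuously if p > max|s| for s ∈ L.

The longest string in L = {aa, bb} has length 2.
If p = 3, then no string s ∈ L has |s| ≥ p, so the condition is vacuously true.

The minimum pumping length is p = 3.

Why no smaller p works: for any p ≤ 2, the longest string s ∈ L has |s| = 2 ≥ p, so it would
have to be pumpable; but pumping up (i = 2, 3, ...) produces ever longer strings, which cannot all lie in the
finite language L. So the pumping property fails for every p ≤ 2.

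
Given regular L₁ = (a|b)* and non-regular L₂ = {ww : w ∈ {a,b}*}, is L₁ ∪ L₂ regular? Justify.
Yes — L₁ ∪ L₂ is regular.

{ww} ⊆ (a|b)*, so L₁ ∪ L₂ = (a|b)*, which is regular.

Note that the bare facts "L₁ regular, L₂ non-regular" do not settle the question by themselves: the closure of regular languages under ∪, ∩, complement and difference applies only when BOTH operands are regular. With a non-regular operand the result can come out regular or non-regular depending on the specific languages, so one has to work out L₁ ∪ L₂ for this particular pair, as above.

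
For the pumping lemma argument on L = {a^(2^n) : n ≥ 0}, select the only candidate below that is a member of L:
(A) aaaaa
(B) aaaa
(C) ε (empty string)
(B) aaaa

The pumping lemma is applied to a string s that lies in L, so first check membership of each option:
- (A) aaaaa has length 5, strictly between 2^2 = 4 and 2^3 = 8, so it is not in L ✗
- (B) aaaa has length 4 = 2^2, so it is in L ✓
- (C) ε has length 0, which is not a power of 2, so it is not in L ✗

Only (B) aaaa is in L, so it is the only candidate that could play the role of s.
(In a complete proof one picks s in terms of the pumping length p so that |s| ≥ p is guaranteed; a fixed string like aaaa illustrates the shape of such an s.)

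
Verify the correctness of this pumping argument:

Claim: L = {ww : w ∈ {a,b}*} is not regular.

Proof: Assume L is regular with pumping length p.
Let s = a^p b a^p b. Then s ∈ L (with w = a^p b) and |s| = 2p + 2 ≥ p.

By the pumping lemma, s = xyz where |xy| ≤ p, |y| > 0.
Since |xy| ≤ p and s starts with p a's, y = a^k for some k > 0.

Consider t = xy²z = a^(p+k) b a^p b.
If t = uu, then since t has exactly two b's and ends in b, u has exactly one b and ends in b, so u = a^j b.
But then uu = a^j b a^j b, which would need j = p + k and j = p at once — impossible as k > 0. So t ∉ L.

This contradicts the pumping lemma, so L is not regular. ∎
The proof is correct.

This proof is valid because:
1. s = a^p b a^p b is in L and is chosen in terms of p, so |s| ≥ p holds for every p
2. The decomposition analysis is correct: |xy| ≤ p forces y to lie inside the leading a's
3. The contradiction is valid: the argument shows a^(p+k) b a^p b cannot be split into two equal halves
4. The conclusion follows logically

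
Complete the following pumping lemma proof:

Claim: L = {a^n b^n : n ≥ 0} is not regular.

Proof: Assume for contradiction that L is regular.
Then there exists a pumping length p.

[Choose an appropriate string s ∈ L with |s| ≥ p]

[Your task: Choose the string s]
s = a^p b^p

This string is in L (has equal a's and b's) and has length 2p ≥ p.
Any decomposition xyz with |xy| ≤ p means y consists only of a's,
so pumping will unbalance the counts.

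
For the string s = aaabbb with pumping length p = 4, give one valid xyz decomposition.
x = '', y = 'a', z = 'aabbb'

For s = aaabbb and p = 4, one valid decomposition is:
- x = '' (length 0)
- y = 'a' (length 1)
- z = 'aabbb' (length 5)

Verification:
- xyz = '' + 'a' + 'aabbb' = aaabbb ✓
- |xy| = 1 ≤ 4 ✓
- |y| = 1 > 0 ✓

All pumping lemma constraints are satisfied.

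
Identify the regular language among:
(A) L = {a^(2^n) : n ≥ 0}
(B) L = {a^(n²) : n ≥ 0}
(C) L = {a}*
(C) {a}*

(C) L = {a}* is regular.

This can be recognized by a finite automaton (DFA/NFA).
Regular expressions like {a}* define regular languages.

The other choices are not regular:
- {a^(2^n) : n ≥ 0}: After pumping, length is no longer a power of 2
- {a^(n²) : n ≥ 0}: After pumping, length is no longer a perfect square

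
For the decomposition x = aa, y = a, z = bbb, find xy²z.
aaaabbb

Given x = 'aa', y = 'a', z = 'bbb' and i = 2:

xy^2z = x + y·y·...·y (2 times) + z
       = 'aa' + 'a'^2 + 'bbb'
       = 'aa' + 'aa' + 'bbb'
       = 'aaaabbb'

The pumped string is 'aaaabbb' with length 7.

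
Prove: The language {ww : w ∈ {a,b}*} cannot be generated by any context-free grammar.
Assume for contradiction that L is context-free, and let p ≥ 1 be the pumping length given by the pumping lemma for CFLs.
Choose s = a^p b^p a^p b^p. Then s ∈ L (take w = a^p b^p) and |s| = 4p ≥ p.
By the CFL pumping lemma, s = uvxyz for some u, v, x, y, z with |vxy| ≤ p, |vy| ≥ 1, and uv^i xy^i z ∈ L for every i ≥ 0.

Write s as four blocks A₁ B₁ A₂ B₂ with A₁ = A₂ = a^p and B₁ = B₂ = b^p. Since |vxy| ≤ p, the window vxy lies inside at most two adjacent blocks. Take i = 0 and let t = uxz, so |t| = 4p − |vy| with 1 ≤ |vy| ≤ p. If |t| is odd, t ∉ L immediately, so assume |vy| is even (hence |vy| ≥ 2) and |t|/2 = 2p − |vy|/2, which satisfies p ≤ |t|/2 ≤ 2p − 1.

Case 1 (vxy inside A₁B₁): t = a^(p−j) b^(p−l) a^p b^p with j + l = |vy|. The second half of t has length < 2p, so it is a suffix of the trailing a^p b^p and ends in b; the first half is a^(p−j) b^(p−l) a^((j+l)/2), which ends in a because (j+l)/2 ≥ 1. The halves differ, so t ∉ L.

Case 2 (vxy inside B₁A₂, straddling the middle): t = a^p b^(p−j) a^(p−l) b^p with j + l = |vy|. If t = ww, then w is a prefix of t of length ≥ p, so w begins with a^p; and w is a suffix of t of length ≥ p, so w ends with b^p. That forces |w| ≥ 2p, contradicting |w| = |t|/2 ≤ 2p − 1. So t ∉ L.

Case 3 (vxy inside A₂B₂): t = a^p b^p a^(p−j) b^(p−l) with j + l = |vy|. The first half of t is a prefix of a^p b^p, so it begins with a; the second half is b^((j+l)/2) a^(p−j) b^(p−l), which begins with b. The halves differ, so t ∉ L.

In every case uv⁰xy⁰z = uxz ∉ L.

This contradicts the CFL pumping lemma, which requires uv^i xy^i z ∈ L for all i ≥ 0.
Hence L = {ww : w ∈ {a,b}*} is not context-free. ∎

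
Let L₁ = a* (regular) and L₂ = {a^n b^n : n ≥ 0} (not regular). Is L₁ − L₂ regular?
Yes — L₁ − L₂ is regular.

The only string of a* that lies in {a^n b^n} is ε, so L₁ − L₂ = a* − {ε} = a⁺ = aa*, which is regular.

Note that the bare facts "L₁ regular, L₂ non-regular" do not settle the question by themselves: the closure of regular languages under ∪, ∩, complement and difference applies only when BOTH operands are regular. With a non-regular operand the result can come out regular or non-regular depending on the specific languages, so one has to work out L₁ − L₂ for this particular pair, as above.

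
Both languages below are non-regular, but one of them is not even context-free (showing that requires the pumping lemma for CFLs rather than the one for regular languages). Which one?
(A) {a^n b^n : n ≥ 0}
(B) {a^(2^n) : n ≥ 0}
(B) {a^(2^n) : n ≥ 0}

(B) {a^(2^n) : n ≥ 0} requires the CFL pumping lemma.

- {a^n b^n : n ≥ 0} is context-free (but not regular)
  • Can be shown non-regular with the regular pumping lemma
  • After pumping, the number of a's and b's become unequal

- {a^(2^n) : n ≥ 0} is NOT context-free
  • Requires the CFL pumping lemma to prove
  • Gaps between powers of 2 grow exponentially

The CFL pumping lemma is "stronger" in that it can prove non-membership
in the larger class of context-free languages.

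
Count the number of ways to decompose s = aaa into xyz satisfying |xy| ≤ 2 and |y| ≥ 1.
3

For s = 'aaa' with pumping length p = 2:

Constraints: |xy| ≤ 2, |y| > 0

Valid decompositions (|xy| ≤ p, |y| ≥ 1):
  • x='', y='a', z='aa'
  • x='a', y='a', z='a'
  • x='', y='aa', z='a'

Total count: 3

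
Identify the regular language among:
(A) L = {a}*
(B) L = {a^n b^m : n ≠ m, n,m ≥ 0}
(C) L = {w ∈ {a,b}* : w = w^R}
(A) {a}*

(A) L = {a}* is regular.

This can be recognized by a finite automaton (DFA/NFA).
Regular expressions like {a}* define regular languages.

The other choices are not regular:
- {w ∈ {a,b}* : w = w^R}: After pumping, the string is no longer symmetric
- {a^n b^m : n ≠ m, n,m ≥ 0}: After pumping a's, we can make n = m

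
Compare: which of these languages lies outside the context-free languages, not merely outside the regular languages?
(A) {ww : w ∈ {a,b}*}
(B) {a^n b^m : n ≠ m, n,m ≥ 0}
(A) {ww : w ∈ {a,b}*}

(A) {ww : w ∈ {a,b}*} requires the CFL pumping lemma.

- {a^n b^m : n ≠ m, n,m ≥ 0} is context-free (but not regular)
  • Can be shown non-regular with the regular pumping lemma
  • After pumping a's, we can make n = m

- {ww : w ∈ {a,b}*} is NOT context-free
  • Requires the CFL pumping lemma to prove
  • Even a PDA cannot compare two arbitrary halves symbol by symbol; CFL pumping on a^p b^p a^p b^p fails

The CFL pumping lemma is "stronger" in that it can prove non-membership
in the larger class of context-free languages.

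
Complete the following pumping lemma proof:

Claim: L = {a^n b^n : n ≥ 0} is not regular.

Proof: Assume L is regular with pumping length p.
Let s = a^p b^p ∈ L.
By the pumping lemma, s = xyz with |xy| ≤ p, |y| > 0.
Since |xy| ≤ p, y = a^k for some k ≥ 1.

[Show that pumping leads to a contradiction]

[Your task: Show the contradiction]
Consider xy²z = a^(p+k) b^p.

Since k ≥ 1, we have p + k > p.
So xy²z has more a's than b's: (p+k) a's vs p b's.
This means xy²z ∉ L because a^n b^n requires equal counts.

This contradicts the pumping lemma which states xy²z ∈ L.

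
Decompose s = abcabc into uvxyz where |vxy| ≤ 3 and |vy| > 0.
u='ab', v='c', x='a', y='b', z='c'

For s = abcabc with pumping length p = 3:

One valid decomposition:
- u = 'ab'
- v = 'c'
- x = 'a'
- y = 'b'
- z = 'c'

Verification:
- uvxyz = 'ab' + 'c' + 'a' + 'b' + 'c' = abcabc ✓
- |vxy| = |'cab'| = 3 ≤ 3 ✓
- |vy| = |'cb'| = 2 > 0 ✓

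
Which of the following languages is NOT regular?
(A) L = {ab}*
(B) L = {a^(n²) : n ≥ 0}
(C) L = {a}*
(B) {a^(n²) : n ≥ 0}

(B) L = {a^(n²) : n ≥ 0} is NOT regular.

The pumping lemma can be used to prove this:
After pumping, length is no longer a perfect square

The other languages are regular because they can be recognized by finite automata.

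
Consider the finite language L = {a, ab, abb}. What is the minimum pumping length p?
p = 4

For a finite language L, the pumping lemma holds vacuously if p > max|s| for s ∈ L.

The longest string in L = {a, ab, abb} has length 3.
If p = 4, then no string s ∈ L has |s| ≥ p, so the condition is vacuously true.

The minimum pumping length is p = 4.

Why no smaller p works: for any p ≤ 3, the longest string s ∈ L has |s| = 3 ≥ p, so it would
have to be pumpable; but pumping up (i = 2, 3, ...) produces ever longer strings, which cannot all lie in the
finite language L. So the pumping property fails for every p ≤ 3.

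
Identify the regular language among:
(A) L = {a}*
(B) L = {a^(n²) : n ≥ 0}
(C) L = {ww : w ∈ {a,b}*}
(A) {a}*

(A) L = {a}* is regular.

This can be recognized by a finite automaton (DFA/NFA).
Regular expressions like {a}* define regular languages.

The other choices are not regular:
- {a^(n²) : n ≥ 0}: After pumping, length is no longer a perfect square
- {ww : w ∈ {a,b}*}: After pumping, the two halves no longer match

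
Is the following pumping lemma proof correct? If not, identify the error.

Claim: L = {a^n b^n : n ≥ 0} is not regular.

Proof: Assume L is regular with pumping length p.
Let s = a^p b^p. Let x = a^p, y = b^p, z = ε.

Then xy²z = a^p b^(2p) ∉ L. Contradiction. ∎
The proof is INCORRECT.

Error: The decomposition violates |xy| ≤ p.
With x = a^p and y = b^p, we have |xy| = 2p > p.
The pumping lemma requires |xy| ≤ p, so y must be within the first p characters.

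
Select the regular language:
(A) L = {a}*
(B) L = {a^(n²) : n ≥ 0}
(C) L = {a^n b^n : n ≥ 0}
(A) {a}*

(A) L = {a}* is regular.

This can be recognized by a finite automaton (DFA/NFA).
Regular expressions like {a}* define regular languages.

The other choices are not regular:
- {a^n b^n : n ≥ 0}: After pumping, the number of a's and b's become unequal
- {a^(n²) : n ≥ 0}: After pumping, length is no longer a perfect square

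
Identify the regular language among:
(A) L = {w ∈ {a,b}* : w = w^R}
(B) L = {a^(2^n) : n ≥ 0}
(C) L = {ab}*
(C) {ab}*

(C) L = {ab}* is regular.

This can be recognized by a finite automaton (DFA/NFA).
Regular expressions like {ab}* define regular languages.

The other choices are not regular:
- {w ∈ {a,b}* : w = w^R}: After pumping, the string is no longer symmetric
- {a^(2^n) : n ≥ 0}: After pumping, length is no longer a power of 2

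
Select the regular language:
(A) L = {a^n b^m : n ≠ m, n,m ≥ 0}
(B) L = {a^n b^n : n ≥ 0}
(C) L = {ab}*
(C) {ab}*

(C) L = {ab}* is regular.

This can be recognized by a finite automaton (DFA/NFA).
Regular expressions like {ab}* define regular languages.

The other choices are not regular:
- {a^n b^n : n ≥ 0}: After pumping, the number of a's and b's become unequal
- {a^n b^m : n ≠ m, n,m ≥ 0}: After pumping a's, we can make n = m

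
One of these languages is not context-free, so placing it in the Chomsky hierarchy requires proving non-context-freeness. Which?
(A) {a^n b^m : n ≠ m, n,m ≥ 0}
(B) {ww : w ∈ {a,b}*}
(B) {ww : w ∈ {a,b}*}

(B) {ww : w ∈ {a,b}*} requires the CFL pumping lemma.

- {a^n b^m : n ≠ m, n,m ≥ 0} is context-free (but not regular)
  • Can be shown non-regular with the regular pumping lemma
  • After pumping a's, we can make n = m

- {ww : w ∈ {a,b}*} is NOT context-free
  • Requires the CFL pumping lemma to prove
  • Even a PDA cannot compare two arbitrary halves symbol by symbol; CFL pumping on a^p b^p a^p b^p fails

The CFL pumping lemma is "stronger" in that it can prove non-membership
in the larger class of context-free languages.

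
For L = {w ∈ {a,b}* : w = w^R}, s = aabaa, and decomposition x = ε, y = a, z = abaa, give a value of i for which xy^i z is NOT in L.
i = 0

xy⁰z = ε · ε · abaa = abaa; abaa reversed is aaba ≠ abaa, so it is not a palindrome and is not in L.
(Other choices also work, e.g. i = 2, 3; only i = 1 is guaranteed to stay in L since xy¹z = s.)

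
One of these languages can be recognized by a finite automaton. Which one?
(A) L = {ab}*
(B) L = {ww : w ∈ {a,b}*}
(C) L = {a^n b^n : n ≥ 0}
(A) {ab}*

(A) L = {ab}* is regular.

This can be recognized by a finite automaton (DFA/NFA).
Regular expressions like {ab}* define regular languages.

The other choices are not regular:
- {a^n b^n : n ≥ 0}: After pumping, the number of a's and b's become unequal
- {ww : w ∈ {a,b}*}: After pumping, the two halves no longer match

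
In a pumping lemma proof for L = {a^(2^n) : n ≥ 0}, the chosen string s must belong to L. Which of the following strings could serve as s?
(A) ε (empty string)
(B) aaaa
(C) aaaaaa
(B) aaaa

The pumping lemma is applied to a string s that lies in L, so first check membership of each option:
- (A) ε has length 0, which is not a power of 2, so it is not in L ✗
- (B) aaaa has length 4 = 2^2, so it is in L ✓
- (C) aaaaaa has length 6, strictly between 2^2 = 4 and 2^3 = 8, so it is not in L ✗

Only (B) aaaa is in L, so it is the only candidate that could play the role of s.
(In a complete proof one picks s in terms of the pumping length p so that |s| ≥ p is guaranteed; a fixed string like aaaa illustrates the shape of such an s.)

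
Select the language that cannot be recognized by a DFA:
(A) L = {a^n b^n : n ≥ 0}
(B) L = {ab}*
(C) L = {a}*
(A) {a^n b^n : n ≥ 0}

(A) L = {a^n b^n : n ≥ 0} is NOT regular.

The pumping lemma can be used to prove this:
After pumping, the number of a's and b's become unequal

The other languages are regular because they can be recognized by finite automata.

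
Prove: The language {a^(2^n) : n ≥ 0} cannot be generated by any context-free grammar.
Assume for contradiction that L is context-free, and let p ≥ 1 be the pumping length given by the pumping lemma for CFLs.
Choose s = a^(2^p). Then s ∈ L and |s| = 2^p ≥ p.
By the CFL pumping lemma, s = uvxyz for some u, v, x, y, z with |vxy| ≤ p, |vy| ≥ 1, and uv^i xy^i z ∈ L for every i ≥ 0.
All symbols are a's, so only lengths matter: let k = |vy|, with 1 ≤ k ≤ |vxy| ≤ p < 2^p.

Take i = 2: |uv²xy²z| = 2^p + k, and 2^p < 2^p + k < 2^p + 2^p = 2^(p+1).
So the length lies strictly between consecutive powers of two and is not a power of 2; uv²xy²z ∉ L.

This contradicts the CFL pumping lemma, which requires uv^i xy^i z ∈ L for all i ≥ 0.
Hence L = {a^(2^n) : n ≥ 0} is not context-free. ∎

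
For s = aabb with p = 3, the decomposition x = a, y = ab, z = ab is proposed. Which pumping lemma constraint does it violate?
Violated: xyz = s

The decomposition x = a, y = ab, z = ab for s = aabb with p = 3
violates the constraint: xyz = s

xyz = 'a' + 'ab' + 'ab' = 'aabab' ≠ 'aabb' = s. The decomposition doesn't reconstruct s.

Pumping lemma constraints:
1. xyz = s (decomposition is valid)
2. |xy| ≤ p
3. |y| > 0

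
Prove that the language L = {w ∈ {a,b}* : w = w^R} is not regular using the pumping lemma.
Assume for contradiction that L is regular, and let p ≥ 1 be the pumping length given by the pumping lemma.
Choose s = a^p b a^p. Then s ∈ L (it reads the same in both directions) and |s| = 2p + 1 ≥ p.
By the pumping lemma, s = xyz for some x, y, z with |xy| ≤ p, |y| ≥ 1, and xy^i z ∈ L for every i ≥ 0.
Since |xy| ≤ p and the first p symbols of s are all a's, y = a^k for some k with 1 ≤ k ≤ p.

Take i = 2: xy²z = a^(p + k) b a^p.
Its reversal is a^p b a^(p + k). These differ because the block of a's before the unique b has length p + k in one and p in the other, and p + k ≠ p since k ≥ 1. So xy²z is not a palindrome, i.e. xy²z ∉ L.

This contradicts the pumping lemma, which requires xy^i z ∈ L for all i ≥ 0.
Hence L = {w ∈ {a,b}* : w = w^R} is not regular. ∎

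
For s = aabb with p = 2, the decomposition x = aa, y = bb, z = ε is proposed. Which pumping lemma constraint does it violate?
Violated: |xy| ≤ p

The decomposition x = aa, y = bb, z = ε for s = aabb with p = 2
violates the constraint: |xy| ≤ p

|xy| = |aabb| = 4 > 2 = p. The decomposition puts too many characters in xy.

Pumping lemma constraints:
1. xyz = s (decomposition is valid)
2. |xy| ≤ p
3. |y| > 0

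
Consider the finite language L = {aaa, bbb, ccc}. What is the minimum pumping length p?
p = 4

For a finite language L, the pumping lemma holds vacuously if p > max|s| for s ∈ L.

The longest string in L = {aaa, bbb, ccc} has length 3.
If p = 4, then no string s ∈ L has |s| ≥ p, so the condition is vacuously true.

The minimum pumping length is p = 4.

Why no smaller p works: for any p ≤ 3, the longest string s ∈ L has |s| = 3 ≥ p, so it would
have to be pumpable; but pumping up (i = 2, 3, ...) produces ever longer strings, which cannot all lie in the
finite language L. So the pumping property fails for every p ≤ 3.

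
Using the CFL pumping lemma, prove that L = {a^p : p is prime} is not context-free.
Assume for contradiction that L is context-free, and let p ≥ 1 be the pumping length given by the pumping lemma for CFLs.
Choose a prime q with q ≥ p and let s = a^q. Then s ∈ L and |s| = q ≥ p.
By the CFL pumping lemma, s = uvxyz for some u, v, x, y, z with |vxy| ≤ p, |vy| ≥ 1, and uv^i xy^i z ∈ L for every i ≥ 0.
All symbols are a's, so only lengths matter: let k = |vy|, with 1 ≤ k ≤ p. Then |uv^i xy^i z| = q + (i − 1)k.

Take i = q + 1: the length is q + qk = q(k + 1).
Both factors satisfy q ≥ 2 and k + 1 ≥ 2, so q(k + 1) is composite and uv^(q+1) xy^(q+1) z ∉ L.

This contradicts the CFL pumping lemma, which requires uv^i xy^i z ∈ L for all i ≥ 0.
Hence L = {a^p : p is prime} is not context-free. ∎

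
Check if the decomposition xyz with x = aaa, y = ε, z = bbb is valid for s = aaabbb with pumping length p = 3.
Violated: |y| > 0

The decomposition x = aaa, y = ε, z = bbb for s = aaabbb with p = 3
violates the constraint: |y| > 0

|y| = 0, but the pumping lemma requires |y| > 0 (y must be non-empty).

Pumping lemma constraints:
1. xyz = s (decomposition is valid)
2. |xy| ≤ p
3. |y| > 0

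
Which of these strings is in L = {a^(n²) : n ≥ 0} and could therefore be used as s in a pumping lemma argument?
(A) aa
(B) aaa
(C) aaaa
(C) aaaa

The pumping lemma is applied to a string s that lies in L, so first check membership of each option:
- (A) aa has length 2, strictly between 1² = 1 and 2² = 4, so it is not in L ✗
- (B) aaa has length 3, strictly between 1² = 1 and 2² = 4, so it is not in L ✗
- (C) aaaa has length 4 = 2², a perfect square, so it is in L ✓

Only (C) aaaa is in L, so it is the only candidate that could play the role of s.
(In a complete proof one picks s in terms of the pumping length p so that |s| ≥ p is guaranteed; a fixed string like aaaa illustrates the shape of such an s.)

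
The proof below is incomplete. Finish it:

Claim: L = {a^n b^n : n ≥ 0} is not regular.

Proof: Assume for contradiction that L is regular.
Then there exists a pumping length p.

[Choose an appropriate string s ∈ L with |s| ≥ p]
s = a^p b^p

This string is in L (has equal a's and b's) and has length 2p ≥ p.
Any decomposition xyz with |xy| ≤ p means y consists only of a's,
so pumping will unbalance the counts.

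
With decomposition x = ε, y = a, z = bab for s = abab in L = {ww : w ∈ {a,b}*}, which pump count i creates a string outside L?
i = 0

xy⁰z = ε · ε · bab = bab; bab has odd length 3, so it cannot be written as ww and is not in L.
(Other choices also work, e.g. i = 2, 3; only i = 1 is guaranteed to stay in L since xy¹z = s.)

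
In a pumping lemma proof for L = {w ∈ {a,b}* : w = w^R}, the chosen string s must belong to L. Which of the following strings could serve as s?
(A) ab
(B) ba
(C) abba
(C) abba

The pumping lemma is applied to a string s that lies in L, so first check membership of each option:
- (A) ab reversed is ba ≠ ab, so it is not a palindrome and is not in L ✗
- (B) ba reversed is ab ≠ ba, so it is not a palindrome and is not in L ✗
- (C) abba reversed is abba, the same string, so it is a palindrome and is in L ✓

Only (C) abba is in L, so it is the only candidate that could play the role of s.
(In a complete proof one picks s in terms of the pumping length p so that |s| ≥ p is guaranteed; a fixed string like abba illustrates the shape of such an s.)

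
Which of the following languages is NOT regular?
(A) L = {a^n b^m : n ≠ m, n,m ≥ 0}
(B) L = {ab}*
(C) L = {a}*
(A) {a^n b^m : n ≠ m, n,m ≥ 0}

(A) L = {a^n b^m : n ≠ m, n,m ≥ 0} is NOT regular.

The pumping lemma can be used to prove this:
After pumping a's, we can make n = m

The other languages are regular because they can be recognized by finite automata.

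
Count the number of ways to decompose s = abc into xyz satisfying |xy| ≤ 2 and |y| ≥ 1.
3

For s = 'abc' with pumping length p = 2:

Constraints: |xy| ≤ 2, |y| > 0

Valid decompositions (|xy| ≤ p, |y| ≥ 1):
  • x='', y='a', z='bc'
  • x='a', y='b', z='c'
  • x='', y='ab', z='c'

Total count: 3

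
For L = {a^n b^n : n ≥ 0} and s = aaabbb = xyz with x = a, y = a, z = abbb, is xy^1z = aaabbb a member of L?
Yes

xy¹z = a · a · abbb = aaabbb.
aaabbb = a^3 b^3 has equal counts (3 = 3), so it is in L.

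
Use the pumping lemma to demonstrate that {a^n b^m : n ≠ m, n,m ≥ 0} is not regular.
Assume for contradiction that L is regular, and let p ≥ 1 be the pumping length given by the pumping lemma.
Choose s = a^p b^(p + p!). Then s ∈ L because p ≠ p + p! (as p! ≥ 1), and |s| ≥ p.
By the pumping lemma, s = xyz for some x, y, z with |xy| ≤ p, |y| ≥ 1, and xy^i z ∈ L for every i ≥ 0.
Since |xy| ≤ p and the first p symbols of s are all a's, y = a^k for some k with 1 ≤ k ≤ p.
For every i ≥ 0, xy^i z = a^(p + (i − 1)k) b^(p + p!).

Because 1 ≤ k ≤ p, k divides p!. Let t = p!/k (a positive integer) and take i = t + 1.
Then the number of a's is p + tk = p + p!, which equals the number of b's.
So xy^(t+1) z = a^(p + p!) b^(p + p!) has equally many a's and b's and is NOT in L.

This contradicts the pumping lemma, which requires xy^i z ∈ L for all i ≥ 0.
Hence L = {a^n b^m : n ≠ m, n,m ≥ 0} is not regular. ∎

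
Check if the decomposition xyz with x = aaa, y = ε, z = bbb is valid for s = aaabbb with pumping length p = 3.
Violated: |y| > 0

The decomposition x = aaa, y = ε, z = bbb for s = aaabbb with p = 3
violates the constraint: |y| > 0

|y| = 0, but the pumping lemma requires |y| > 0 (y must be non-empty).

Pumping lemma constraints:
1. xyz = s (decomposition is valid)
2. |xy| ≤ p
3. |y| > 0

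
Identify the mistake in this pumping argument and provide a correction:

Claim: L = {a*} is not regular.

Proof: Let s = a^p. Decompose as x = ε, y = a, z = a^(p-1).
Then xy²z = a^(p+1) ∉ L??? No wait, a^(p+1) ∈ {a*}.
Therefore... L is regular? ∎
Error: The proof attempts to show a*  is not regular, but a* IS regular!

Correction: a* is a regular language (recognized by a simple DFA with one accepting state and self-loop on 'a'). The pumping lemma can only prove non-regularity, not regularity. For regular languages, pumping always works.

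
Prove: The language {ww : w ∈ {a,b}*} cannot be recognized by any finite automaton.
Assume for contradiction that L is regular, and let p ≥ 1 be the pumping length given by the pumping lemma.
Choose s = a^p b a^p b. Then s ∈ L (take w = a^p b) and |s| = 2p + 2 ≥ p.
By the pumping lemma, s = xyz for some x, y, z with |xy| ≤ p, |y| ≥ 1, and xy^i z ∈ L for every i ≥ 0.
Since |xy| ≤ p and the first p symbols of s are all a's, y = a^k for some k with 1 ≤ k ≤ p.

Take i = 2: t = xy²z = a^(p + k) b a^p b.
Suppose t = uu for some string u. The string t contains exactly two b's and ends in b, so u contains exactly one b and ends in b; hence u = a^j b for some j, and uu = a^j b a^j b. Comparing with t = a^(p + k) b a^p b forces j = p + k (first block) and j = p (second block), which is impossible since k ≥ 1. So t ∉ L.

This contradicts the pumping lemma, which requires xy^i z ∈ L for all i ≥ 0.
Hence L = {ww : w ∈ {a,b}*} is not regular. ∎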